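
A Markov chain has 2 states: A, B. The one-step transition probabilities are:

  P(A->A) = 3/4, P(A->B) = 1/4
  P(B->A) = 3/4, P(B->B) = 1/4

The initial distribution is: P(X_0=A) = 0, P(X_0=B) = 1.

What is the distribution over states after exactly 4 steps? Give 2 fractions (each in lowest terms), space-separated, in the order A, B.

Answer: 3/4 1/4

Derivation:
Propagating the distribution step by step (d_{t+1} = d_t * P):
d_0 = (A=0, B=1)
  d_1[A] = 0*3/4 + 1*3/4 = 3/4
  d_1[B] = 0*1/4 + 1*1/4 = 1/4
d_1 = (A=3/4, B=1/4)
  d_2[A] = 3/4*3/4 + 1/4*3/4 = 3/4
  d_2[B] = 3/4*1/4 + 1/4*1/4 = 1/4
d_2 = (A=3/4, B=1/4)
  d_3[A] = 3/4*3/4 + 1/4*3/4 = 3/4
  d_3[B] = 3/4*1/4 + 1/4*1/4 = 1/4
d_3 = (A=3/4, B=1/4)
  d_4[A] = 3/4*3/4 + 1/4*3/4 = 3/4
  d_4[B] = 3/4*1/4 + 1/4*1/4 = 1/4
d_4 = (A=3/4, B=1/4)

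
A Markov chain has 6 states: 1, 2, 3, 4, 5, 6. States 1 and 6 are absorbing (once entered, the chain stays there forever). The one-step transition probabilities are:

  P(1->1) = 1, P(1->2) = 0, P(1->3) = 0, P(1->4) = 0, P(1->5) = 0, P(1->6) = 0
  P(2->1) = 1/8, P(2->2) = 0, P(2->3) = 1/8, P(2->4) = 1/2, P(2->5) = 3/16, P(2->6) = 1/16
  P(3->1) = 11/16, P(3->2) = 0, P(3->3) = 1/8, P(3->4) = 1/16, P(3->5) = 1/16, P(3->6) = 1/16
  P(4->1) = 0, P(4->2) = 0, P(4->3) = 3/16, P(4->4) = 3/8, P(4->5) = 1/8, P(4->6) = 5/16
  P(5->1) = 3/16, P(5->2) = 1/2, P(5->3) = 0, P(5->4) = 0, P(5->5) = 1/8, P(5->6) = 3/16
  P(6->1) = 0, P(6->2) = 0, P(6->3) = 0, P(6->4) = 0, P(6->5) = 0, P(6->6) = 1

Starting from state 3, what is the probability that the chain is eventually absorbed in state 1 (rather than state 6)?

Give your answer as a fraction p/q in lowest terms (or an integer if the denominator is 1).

Let a_i = P(absorbed in 1 | start in state i).
Boundary conditions: a_1 = 1, a_6 = 0.
For each transient state i, a_i = sum_j P(i->j) * a_j:
  a_2 = 1/8*a_1 + 0*a_2 + 1/8*a_3 + 1/2*a_4 + 3/16*a_5 + 1/16*a_6
  a_3 = 11/16*a_1 + 0*a_2 + 1/8*a_3 + 1/16*a_4 + 1/16*a_5 + 1/16*a_6
  a_4 = 0*a_1 + 0*a_2 + 3/16*a_3 + 3/8*a_4 + 1/8*a_5 + 5/16*a_6
  a_5 = 3/16*a_1 + 1/2*a_2 + 0*a_3 + 0*a_4 + 1/8*a_5 + 3/16*a_6

Substituting a_1 = 1 and a_6 = 0, rearrange to (I - Q) a = r where r[i] = P(i -> 1):
  [1, -1/8, -1/2, -3/16] . (a_2, a_3, a_4, a_5) = 1/8
  [0, 7/8, -1/16, -1/16] . (a_2, a_3, a_4, a_5) = 11/16
  [0, -3/16, 5/8, -1/8] . (a_2, a_3, a_4, a_5) = 0
  [-1/2, 0, 0, 7/8] . (a_2, a_3, a_4, a_5) = 3/16

Solving yields:
  a_2 = 12661/25224
  a_3 = 890/1051
  a_4 = 1117/3153
  a_5 = 1580/3153

Starting state is 3, so the absorption probability is a_3 = 890/1051.

Answer: 890/1051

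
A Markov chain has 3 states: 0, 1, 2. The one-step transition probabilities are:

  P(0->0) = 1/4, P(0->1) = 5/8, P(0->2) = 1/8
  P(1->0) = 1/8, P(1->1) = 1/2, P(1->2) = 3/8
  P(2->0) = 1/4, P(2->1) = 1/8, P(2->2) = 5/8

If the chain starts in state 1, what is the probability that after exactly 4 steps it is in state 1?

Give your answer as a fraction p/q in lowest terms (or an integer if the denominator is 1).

Answer: 185/512

Derivation:
Computing P^4 by repeated multiplication:
P^1 =
  0: [1/4, 5/8, 1/8]
  1: [1/8, 1/2, 3/8]
  2: [1/4, 1/8, 5/8]
P^2 =
  0: [11/64, 31/64, 11/32]
  1: [3/16, 3/8, 7/16]
  2: [15/64, 19/64, 15/32]
P^3 =
  0: [97/512, 201/512, 107/256]
  1: [13/64, 23/64, 7/16]
  2: [109/512, 181/512, 111/256]
P^4 =
  0: [823/4096, 1503/4096, 885/2048]
  1: [105/512, 185/512, 111/256]
  2: [843/4096, 1491/4096, 881/2048]

(P^4)[1 -> 1] = 185/512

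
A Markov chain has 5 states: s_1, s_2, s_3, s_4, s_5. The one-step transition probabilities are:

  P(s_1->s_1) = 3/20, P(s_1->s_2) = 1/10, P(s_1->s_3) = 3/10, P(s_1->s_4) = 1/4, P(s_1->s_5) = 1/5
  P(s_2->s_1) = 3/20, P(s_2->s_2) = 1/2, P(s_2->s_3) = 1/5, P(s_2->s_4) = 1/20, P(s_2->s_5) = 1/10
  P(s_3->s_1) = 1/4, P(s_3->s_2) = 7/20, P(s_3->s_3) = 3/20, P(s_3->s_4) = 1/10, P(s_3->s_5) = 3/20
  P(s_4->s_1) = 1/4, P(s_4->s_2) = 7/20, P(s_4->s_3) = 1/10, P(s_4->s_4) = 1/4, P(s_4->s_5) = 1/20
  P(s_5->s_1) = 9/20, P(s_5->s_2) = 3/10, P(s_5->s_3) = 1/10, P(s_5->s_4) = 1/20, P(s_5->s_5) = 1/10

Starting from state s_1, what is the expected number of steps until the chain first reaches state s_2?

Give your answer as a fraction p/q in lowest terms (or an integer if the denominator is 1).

Let h_i = expected steps to first reach s_2 from state i.
Boundary: h_s_2 = 0.
First-step equations for the other states:
  h_s_1 = 1 + 3/20*h_s_1 + 1/10*h_s_2 + 3/10*h_s_3 + 1/4*h_s_4 + 1/5*h_s_5
  h_s_3 = 1 + 1/4*h_s_1 + 7/20*h_s_2 + 3/20*h_s_3 + 1/10*h_s_4 + 3/20*h_s_5
  h_s_4 = 1 + 1/4*h_s_1 + 7/20*h_s_2 + 1/10*h_s_3 + 1/4*h_s_4 + 1/20*h_s_5
  h_s_5 = 1 + 9/20*h_s_1 + 3/10*h_s_2 + 1/10*h_s_3 + 1/20*h_s_4 + 1/10*h_s_5

Substituting h_s_2 = 0 and rearranging gives the linear system (I - Q) h = 1:
  [17/20, -3/10, -1/4, -1/5] . (h_s_1, h_s_3, h_s_4, h_s_5) = 1
  [-1/4, 17/20, -1/10, -3/20] . (h_s_1, h_s_3, h_s_4, h_s_5) = 1
  [-1/4, -1/10, 3/4, -1/20] . (h_s_1, h_s_3, h_s_4, h_s_5) = 1
  [-9/20, -1/10, -1/20, 9/10] . (h_s_1, h_s_3, h_s_4, h_s_5) = 1

Solving yields:
  h_s_1 = 31840/7243
  h_s_3 = 77660/21729
  h_s_4 = 76820/21729
  h_s_5 = 84800/21729

Starting state is s_1, so the expected hitting time is h_s_1 = 31840/7243.

Answer: 31840/7243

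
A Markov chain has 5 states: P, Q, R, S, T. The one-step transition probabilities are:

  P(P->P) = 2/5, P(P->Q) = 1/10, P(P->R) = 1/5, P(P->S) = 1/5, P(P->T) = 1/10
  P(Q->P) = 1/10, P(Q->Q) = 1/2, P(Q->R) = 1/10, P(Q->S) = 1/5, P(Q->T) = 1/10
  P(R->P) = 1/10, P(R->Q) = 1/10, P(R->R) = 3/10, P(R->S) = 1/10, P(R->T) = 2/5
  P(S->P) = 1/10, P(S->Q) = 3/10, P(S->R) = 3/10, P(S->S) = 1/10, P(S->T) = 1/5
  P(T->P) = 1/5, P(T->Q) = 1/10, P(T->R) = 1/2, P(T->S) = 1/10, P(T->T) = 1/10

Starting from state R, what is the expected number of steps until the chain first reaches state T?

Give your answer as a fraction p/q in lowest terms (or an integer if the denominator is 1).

Answer: 2030/541

Derivation:
Let h_i = expected steps to first reach T from state i.
Boundary: h_T = 0.
First-step equations for the other states:
  h_P = 1 + 2/5*h_P + 1/10*h_Q + 1/5*h_R + 1/5*h_S + 1/10*h_T
  h_Q = 1 + 1/10*h_P + 1/2*h_Q + 1/10*h_R + 1/5*h_S + 1/10*h_T
  h_R = 1 + 1/10*h_P + 1/10*h_Q + 3/10*h_R + 1/10*h_S + 2/5*h_T
  h_S = 1 + 1/10*h_P + 3/10*h_Q + 3/10*h_R + 1/10*h_S + 1/5*h_T

Substituting h_T = 0 and rearranging gives the linear system (I - Q) h = 1:
  [3/5, -1/10, -1/5, -1/5] . (h_P, h_Q, h_R, h_S) = 1
  [-1/10, 1/2, -1/10, -1/5] . (h_P, h_Q, h_R, h_S) = 1
  [-1/10, -1/10, 7/10, -1/10] . (h_P, h_Q, h_R, h_S) = 1
  [-1/10, -3/10, -3/10, 9/10] . (h_P, h_Q, h_R, h_S) = 1

Solving yields:
  h_P = 2990/541
  h_Q = 3150/541
  h_R = 2030/541
  h_S = 2660/541

Starting state is R, so the expected hitting time is h_R = 2030/541.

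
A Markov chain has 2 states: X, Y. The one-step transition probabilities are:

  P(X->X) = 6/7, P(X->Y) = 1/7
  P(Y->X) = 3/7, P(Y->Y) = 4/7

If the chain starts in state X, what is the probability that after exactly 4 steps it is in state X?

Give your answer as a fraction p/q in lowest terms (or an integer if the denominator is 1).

Computing P^4 by repeated multiplication:
P^1 =
  X: [6/7, 1/7]
  Y: [3/7, 4/7]
P^2 =
  X: [39/49, 10/49]
  Y: [30/49, 19/49]
P^3 =
  X: [264/343, 79/343]
  Y: [237/343, 106/343]
P^4 =
  X: [1821/2401, 580/2401]
  Y: [1740/2401, 661/2401]

(P^4)[X -> X] = 1821/2401

Answer: 1821/2401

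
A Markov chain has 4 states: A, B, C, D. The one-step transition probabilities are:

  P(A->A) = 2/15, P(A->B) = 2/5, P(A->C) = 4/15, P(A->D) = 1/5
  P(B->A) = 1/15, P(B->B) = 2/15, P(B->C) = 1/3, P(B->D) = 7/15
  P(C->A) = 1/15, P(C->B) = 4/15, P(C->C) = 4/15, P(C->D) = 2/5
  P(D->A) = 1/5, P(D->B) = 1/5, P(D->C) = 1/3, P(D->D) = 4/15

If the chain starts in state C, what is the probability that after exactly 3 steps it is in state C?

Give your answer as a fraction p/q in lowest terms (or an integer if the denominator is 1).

Answer: 1027/3375

Derivation:
Computing P^3 by repeated multiplication:
P^1 =
  A: [2/15, 2/5, 4/15, 1/5]
  B: [1/15, 2/15, 1/3, 7/15]
  C: [1/15, 4/15, 4/15, 2/5]
  D: [1/5, 1/5, 1/3, 4/15]
P^2 =
  A: [23/225, 49/225, 23/75, 28/75]
  B: [2/15, 17/75, 23/75, 1/3]
  C: [28/225, 16/75, 14/45, 79/225]
  D: [26/225, 56/225, 67/225, 76/225]
P^3 =
  A: [416/3375, 764/3375, 1033/3375, 1162/3375]
  B: [3/25, 29/125, 38/125, 43/125]
  C: [137/1125, 781/3375, 1027/3375, 1156/3375]
  D: [403/3375, 764/3375, 344/1125, 392/1125]

(P^3)[C -> C] = 1027/3375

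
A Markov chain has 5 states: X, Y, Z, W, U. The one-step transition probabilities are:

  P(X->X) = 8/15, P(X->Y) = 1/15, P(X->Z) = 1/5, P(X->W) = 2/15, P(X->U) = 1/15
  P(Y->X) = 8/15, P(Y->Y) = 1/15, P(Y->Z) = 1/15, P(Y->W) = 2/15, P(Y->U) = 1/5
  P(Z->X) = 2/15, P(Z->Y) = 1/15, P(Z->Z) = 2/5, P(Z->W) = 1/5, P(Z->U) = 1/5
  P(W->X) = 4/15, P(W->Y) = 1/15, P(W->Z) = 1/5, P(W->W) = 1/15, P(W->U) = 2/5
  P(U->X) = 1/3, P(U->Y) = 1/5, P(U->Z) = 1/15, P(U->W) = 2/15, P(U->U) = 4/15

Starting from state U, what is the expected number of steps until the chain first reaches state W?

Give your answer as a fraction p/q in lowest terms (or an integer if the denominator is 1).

Let h_i = expected steps to first reach W from state i.
Boundary: h_W = 0.
First-step equations for the other states:
  h_X = 1 + 8/15*h_X + 1/15*h_Y + 1/5*h_Z + 2/15*h_W + 1/15*h_U
  h_Y = 1 + 8/15*h_X + 1/15*h_Y + 1/15*h_Z + 2/15*h_W + 1/5*h_U
  h_Z = 1 + 2/15*h_X + 1/15*h_Y + 2/5*h_Z + 1/5*h_W + 1/5*h_U
  h_U = 1 + 1/3*h_X + 1/5*h_Y + 1/15*h_Z + 2/15*h_W + 4/15*h_U

Substituting h_W = 0 and rearranging gives the linear system (I - Q) h = 1:
  [7/15, -1/15, -1/5, -1/15] . (h_X, h_Y, h_Z, h_U) = 1
  [-8/15, 14/15, -1/15, -1/5] . (h_X, h_Y, h_Z, h_U) = 1
  [-2/15, -1/15, 3/5, -1/5] . (h_X, h_Y, h_Z, h_U) = 1
  [-1/3, -1/5, -1/15, 11/15] . (h_X, h_Y, h_Z, h_U) = 1

Solving yields:
  h_X = 16350/2413
  h_Y = 16560/2413
  h_Z = 15030/2413
  h_U = 16605/2413

Starting state is U, so the expected hitting time is h_U = 16605/2413.

Answer: 16605/2413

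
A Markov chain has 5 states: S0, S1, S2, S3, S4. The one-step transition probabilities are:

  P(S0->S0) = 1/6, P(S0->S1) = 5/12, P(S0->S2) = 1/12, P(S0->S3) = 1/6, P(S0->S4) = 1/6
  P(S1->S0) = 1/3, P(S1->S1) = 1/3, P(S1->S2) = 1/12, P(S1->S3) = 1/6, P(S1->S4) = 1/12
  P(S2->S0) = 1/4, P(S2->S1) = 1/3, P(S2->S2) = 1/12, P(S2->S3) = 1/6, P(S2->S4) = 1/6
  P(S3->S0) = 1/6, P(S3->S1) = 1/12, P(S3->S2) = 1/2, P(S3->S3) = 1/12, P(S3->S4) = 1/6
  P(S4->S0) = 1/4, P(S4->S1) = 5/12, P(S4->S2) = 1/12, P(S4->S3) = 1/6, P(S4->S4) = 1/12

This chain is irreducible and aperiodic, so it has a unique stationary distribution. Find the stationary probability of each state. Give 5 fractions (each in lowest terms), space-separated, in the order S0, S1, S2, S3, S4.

The stationary distribution satisfies pi = pi * P, i.e.:
  pi_S0 = 1/6*pi_S0 + 1/3*pi_S1 + 1/4*pi_S2 + 1/6*pi_S3 + 1/4*pi_S4
  pi_S1 = 5/12*pi_S0 + 1/3*pi_S1 + 1/3*pi_S2 + 1/12*pi_S3 + 5/12*pi_S4
  pi_S2 = 1/12*pi_S0 + 1/12*pi_S1 + 1/12*pi_S2 + 1/2*pi_S3 + 1/12*pi_S4
  pi_S3 = 1/6*pi_S0 + 1/6*pi_S1 + 1/6*pi_S2 + 1/12*pi_S3 + 1/6*pi_S4
  pi_S4 = 1/6*pi_S0 + 1/12*pi_S1 + 1/6*pi_S2 + 1/6*pi_S3 + 1/12*pi_S4
with normalization: pi_S0 + pi_S1 + pi_S2 + pi_S3 + pi_S4 = 1.

Using the first 4 balance equations plus normalization, the linear system A*pi = b is:
  [-5/6, 1/3, 1/4, 1/6, 1/4] . pi = 0
  [5/12, -2/3, 1/3, 1/12, 5/12] . pi = 0
  [1/12, 1/12, -11/12, 1/2, 1/12] . pi = 0
  [1/6, 1/6, 1/6, -11/12, 1/6] . pi = 0
  [1, 1, 1, 1, 1] . pi = 1

Solving yields:
  pi_S0 = 6433/26364
  pi_S1 = 661/2028
  pi_S2 = 23/156
  pi_S3 = 2/13
  pi_S4 = 3395/26364

Verification (pi * P):
  6433/26364*1/6 + 661/2028*1/3 + 23/156*1/4 + 2/13*1/6 + 3395/26364*1/4 = 6433/26364 = pi_S0  (ok)
  6433/26364*5/12 + 661/2028*1/3 + 23/156*1/3 + 2/13*1/12 + 3395/26364*5/12 = 661/2028 = pi_S1  (ok)
  6433/26364*1/12 + 661/2028*1/12 + 23/156*1/12 + 2/13*1/2 + 3395/26364*1/12 = 23/156 = pi_S2  (ok)
  6433/26364*1/6 + 661/2028*1/6 + 23/156*1/6 + 2/13*1/12 + 3395/26364*1/6 = 2/13 = pi_S3  (ok)
  6433/26364*1/6 + 661/2028*1/12 + 23/156*1/6 + 2/13*1/6 + 3395/26364*1/12 = 3395/26364 = pi_S4  (ok)

Answer: 6433/26364 661/2028 23/156 2/13 3395/26364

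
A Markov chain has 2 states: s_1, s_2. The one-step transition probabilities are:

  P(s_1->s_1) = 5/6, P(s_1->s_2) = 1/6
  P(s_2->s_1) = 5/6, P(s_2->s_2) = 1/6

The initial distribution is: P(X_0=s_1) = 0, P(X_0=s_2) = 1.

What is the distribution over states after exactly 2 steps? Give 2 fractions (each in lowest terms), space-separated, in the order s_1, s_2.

Answer: 5/6 1/6

Derivation:
Propagating the distribution step by step (d_{t+1} = d_t * P):
d_0 = (s_1=0, s_2=1)
  d_1[s_1] = 0*5/6 + 1*5/6 = 5/6
  d_1[s_2] = 0*1/6 + 1*1/6 = 1/6
d_1 = (s_1=5/6, s_2=1/6)
  d_2[s_1] = 5/6*5/6 + 1/6*5/6 = 5/6
  d_2[s_2] = 5/6*1/6 + 1/6*1/6 = 1/6
d_2 = (s_1=5/6, s_2=1/6)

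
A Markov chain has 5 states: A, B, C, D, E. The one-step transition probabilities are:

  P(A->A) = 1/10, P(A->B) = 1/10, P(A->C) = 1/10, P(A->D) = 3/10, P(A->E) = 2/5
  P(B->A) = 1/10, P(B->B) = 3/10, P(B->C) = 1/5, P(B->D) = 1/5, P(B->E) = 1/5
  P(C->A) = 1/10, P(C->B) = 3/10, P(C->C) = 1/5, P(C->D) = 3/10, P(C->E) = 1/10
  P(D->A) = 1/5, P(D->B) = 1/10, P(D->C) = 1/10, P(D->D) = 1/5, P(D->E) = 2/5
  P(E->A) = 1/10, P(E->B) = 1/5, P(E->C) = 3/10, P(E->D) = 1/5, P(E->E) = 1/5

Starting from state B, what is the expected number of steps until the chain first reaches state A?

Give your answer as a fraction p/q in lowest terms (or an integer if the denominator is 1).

Let h_i = expected steps to first reach A from state i.
Boundary: h_A = 0.
First-step equations for the other states:
  h_B = 1 + 1/10*h_A + 3/10*h_B + 1/5*h_C + 1/5*h_D + 1/5*h_E
  h_C = 1 + 1/10*h_A + 3/10*h_B + 1/5*h_C + 3/10*h_D + 1/10*h_E
  h_D = 1 + 1/5*h_A + 1/10*h_B + 1/10*h_C + 1/5*h_D + 2/5*h_E
  h_E = 1 + 1/10*h_A + 1/5*h_B + 3/10*h_C + 1/5*h_D + 1/5*h_E

Substituting h_A = 0 and rearranging gives the linear system (I - Q) h = 1:
  [7/10, -1/5, -1/5, -1/5] . (h_B, h_C, h_D, h_E) = 1
  [-3/10, 4/5, -3/10, -1/10] . (h_B, h_C, h_D, h_E) = 1
  [-1/10, -1/10, 4/5, -2/5] . (h_B, h_C, h_D, h_E) = 1
  [-1/5, -3/10, -1/5, 4/5] . (h_B, h_C, h_D, h_E) = 1

Solving yields:
  h_B = 5090/621
  h_C = 560/69
  h_D = 4585/621
  h_E = 565/69

Starting state is B, so the expected hitting time is h_B = 5090/621.

Answer: 5090/621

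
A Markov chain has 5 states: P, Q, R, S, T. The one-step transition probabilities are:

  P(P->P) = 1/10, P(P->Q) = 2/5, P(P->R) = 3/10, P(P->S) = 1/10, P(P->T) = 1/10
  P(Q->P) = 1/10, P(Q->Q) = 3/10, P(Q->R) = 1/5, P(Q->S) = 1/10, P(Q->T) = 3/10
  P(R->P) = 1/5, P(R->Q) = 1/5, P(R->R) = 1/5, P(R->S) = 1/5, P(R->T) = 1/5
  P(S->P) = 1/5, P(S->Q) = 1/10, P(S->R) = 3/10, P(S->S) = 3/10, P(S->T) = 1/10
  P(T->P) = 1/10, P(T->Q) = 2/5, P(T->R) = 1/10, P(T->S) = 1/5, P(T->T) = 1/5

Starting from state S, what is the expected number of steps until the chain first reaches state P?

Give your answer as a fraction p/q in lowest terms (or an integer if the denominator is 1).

Let h_i = expected steps to first reach P from state i.
Boundary: h_P = 0.
First-step equations for the other states:
  h_Q = 1 + 1/10*h_P + 3/10*h_Q + 1/5*h_R + 1/10*h_S + 3/10*h_T
  h_R = 1 + 1/5*h_P + 1/5*h_Q + 1/5*h_R + 1/5*h_S + 1/5*h_T
  h_S = 1 + 1/5*h_P + 1/10*h_Q + 3/10*h_R + 3/10*h_S + 1/10*h_T
  h_T = 1 + 1/10*h_P + 2/5*h_Q + 1/10*h_R + 1/5*h_S + 1/5*h_T

Substituting h_P = 0 and rearranging gives the linear system (I - Q) h = 1:
  [7/10, -1/5, -1/10, -3/10] . (h_Q, h_R, h_S, h_T) = 1
  [-1/5, 4/5, -1/5, -1/5] . (h_Q, h_R, h_S, h_T) = 1
  [-1/10, -3/10, 7/10, -1/10] . (h_Q, h_R, h_S, h_T) = 1
  [-2/5, -1/10, -1/5, 4/5] . (h_Q, h_R, h_S, h_T) = 1

Solving yields:
  h_Q = 1100/151
  h_R = 975/151
  h_S = 1895/302
  h_T = 2195/302

Starting state is S, so the expected hitting time is h_S = 1895/302.

Answer: 1895/302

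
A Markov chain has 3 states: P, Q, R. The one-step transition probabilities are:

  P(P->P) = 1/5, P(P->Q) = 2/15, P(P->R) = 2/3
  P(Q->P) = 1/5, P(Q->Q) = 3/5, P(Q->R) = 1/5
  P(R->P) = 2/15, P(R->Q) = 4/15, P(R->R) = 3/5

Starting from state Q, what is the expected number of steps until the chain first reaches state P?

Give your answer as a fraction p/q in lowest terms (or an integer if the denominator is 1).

Let h_i = expected steps to first reach P from state i.
Boundary: h_P = 0.
First-step equations for the other states:
  h_Q = 1 + 1/5*h_P + 3/5*h_Q + 1/5*h_R
  h_R = 1 + 2/15*h_P + 4/15*h_Q + 3/5*h_R

Substituting h_P = 0 and rearranging gives the linear system (I - Q) h = 1:
  [2/5, -1/5] . (h_Q, h_R) = 1
  [-4/15, 2/5] . (h_Q, h_R) = 1

Solving yields:
  h_Q = 45/8
  h_R = 25/4

Starting state is Q, so the expected hitting time is h_Q = 45/8.

Answer: 45/8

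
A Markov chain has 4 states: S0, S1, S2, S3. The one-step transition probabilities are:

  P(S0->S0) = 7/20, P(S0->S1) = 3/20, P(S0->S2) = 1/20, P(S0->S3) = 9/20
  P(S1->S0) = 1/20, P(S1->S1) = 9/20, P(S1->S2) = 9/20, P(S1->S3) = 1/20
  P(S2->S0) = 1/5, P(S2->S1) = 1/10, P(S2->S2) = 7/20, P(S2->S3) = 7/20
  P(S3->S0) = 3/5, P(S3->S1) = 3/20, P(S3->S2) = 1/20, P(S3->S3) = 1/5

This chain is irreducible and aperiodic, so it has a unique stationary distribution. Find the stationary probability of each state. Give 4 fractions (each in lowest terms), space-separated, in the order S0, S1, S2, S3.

Answer: 1693/5100 41/204 19/102 358/1275

Derivation:
The stationary distribution satisfies pi = pi * P, i.e.:
  pi_S0 = 7/20*pi_S0 + 1/20*pi_S1 + 1/5*pi_S2 + 3/5*pi_S3
  pi_S1 = 3/20*pi_S0 + 9/20*pi_S1 + 1/10*pi_S2 + 3/20*pi_S3
  pi_S2 = 1/20*pi_S0 + 9/20*pi_S1 + 7/20*pi_S2 + 1/20*pi_S3
  pi_S3 = 9/20*pi_S0 + 1/20*pi_S1 + 7/20*pi_S2 + 1/5*pi_S3
with normalization: pi_S0 + pi_S1 + pi_S2 + pi_S3 = 1.

Using the first 3 balance equations plus normalization, the linear system A*pi = b is:
  [-13/20, 1/20, 1/5, 3/5] . pi = 0
  [3/20, -11/20, 1/10, 3/20] . pi = 0
  [1/20, 9/20, -13/20, 1/20] . pi = 0
  [1, 1, 1, 1] . pi = 1

Solving yields:
  pi_S0 = 1693/5100
  pi_S1 = 41/204
  pi_S2 = 19/102
  pi_S3 = 358/1275

Verification (pi * P):
  1693/5100*7/20 + 41/204*1/20 + 19/102*1/5 + 358/1275*3/5 = 1693/5100 = pi_S0  (ok)
  1693/5100*3/20 + 41/204*9/20 + 19/102*1/10 + 358/1275*3/20 = 41/204 = pi_S1  (ok)
  1693/5100*1/20 + 41/204*9/20 + 19/102*7/20 + 358/1275*1/20 = 19/102 = pi_S2  (ok)
  1693/5100*9/20 + 41/204*1/20 + 19/102*7/20 + 358/1275*1/5 = 358/1275 = pi_S3  (ok)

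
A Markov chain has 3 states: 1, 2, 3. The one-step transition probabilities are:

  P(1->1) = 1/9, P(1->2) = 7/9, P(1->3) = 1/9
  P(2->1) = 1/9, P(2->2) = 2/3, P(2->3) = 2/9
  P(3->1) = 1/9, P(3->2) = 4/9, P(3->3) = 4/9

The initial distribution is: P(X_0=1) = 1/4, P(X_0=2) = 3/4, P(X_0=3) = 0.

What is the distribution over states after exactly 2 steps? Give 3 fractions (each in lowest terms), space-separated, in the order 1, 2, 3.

Propagating the distribution step by step (d_{t+1} = d_t * P):
d_0 = (1=1/4, 2=3/4, 3=0)
  d_1[1] = 1/4*1/9 + 3/4*1/9 + 0*1/9 = 1/9
  d_1[2] = 1/4*7/9 + 3/4*2/3 + 0*4/9 = 25/36
  d_1[3] = 1/4*1/9 + 3/4*2/9 + 0*4/9 = 7/36
d_1 = (1=1/9, 2=25/36, 3=7/36)
  d_2[1] = 1/9*1/9 + 25/36*1/9 + 7/36*1/9 = 1/9
  d_2[2] = 1/9*7/9 + 25/36*2/3 + 7/36*4/9 = 103/162
  d_2[3] = 1/9*1/9 + 25/36*2/9 + 7/36*4/9 = 41/162
d_2 = (1=1/9, 2=103/162, 3=41/162)

Answer: 1/9 103/162 41/162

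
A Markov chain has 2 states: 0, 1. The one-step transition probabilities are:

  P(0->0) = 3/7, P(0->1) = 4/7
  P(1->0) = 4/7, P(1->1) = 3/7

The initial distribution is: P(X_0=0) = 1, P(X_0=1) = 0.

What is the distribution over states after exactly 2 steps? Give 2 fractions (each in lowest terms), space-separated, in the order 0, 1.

Propagating the distribution step by step (d_{t+1} = d_t * P):
d_0 = (0=1, 1=0)
  d_1[0] = 1*3/7 + 0*4/7 = 3/7
  d_1[1] = 1*4/7 + 0*3/7 = 4/7
d_1 = (0=3/7, 1=4/7)
  d_2[0] = 3/7*3/7 + 4/7*4/7 = 25/49
  d_2[1] = 3/7*4/7 + 4/7*3/7 = 24/49
d_2 = (0=25/49, 1=24/49)

Answer: 25/49 24/49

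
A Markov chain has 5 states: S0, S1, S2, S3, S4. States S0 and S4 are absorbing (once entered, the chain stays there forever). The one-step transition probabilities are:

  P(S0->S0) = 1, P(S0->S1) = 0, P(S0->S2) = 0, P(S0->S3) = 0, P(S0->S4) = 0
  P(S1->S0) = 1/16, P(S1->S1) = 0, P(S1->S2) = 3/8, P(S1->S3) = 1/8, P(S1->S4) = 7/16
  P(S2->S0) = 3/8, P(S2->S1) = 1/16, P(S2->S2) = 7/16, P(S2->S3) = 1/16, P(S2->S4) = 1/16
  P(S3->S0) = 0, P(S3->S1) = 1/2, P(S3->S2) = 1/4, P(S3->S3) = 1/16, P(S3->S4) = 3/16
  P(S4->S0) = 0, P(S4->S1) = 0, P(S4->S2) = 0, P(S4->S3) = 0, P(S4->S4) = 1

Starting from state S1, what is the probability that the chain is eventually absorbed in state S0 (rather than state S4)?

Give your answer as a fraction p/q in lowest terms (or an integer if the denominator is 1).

Answer: 719/1806

Derivation:
Let a_i = P(absorbed in S0 | start in state i).
Boundary conditions: a_S0 = 1, a_S4 = 0.
For each transient state i, a_i = sum_j P(i->j) * a_j:
  a_S1 = 1/16*a_S0 + 0*a_S1 + 3/8*a_S2 + 1/8*a_S3 + 7/16*a_S4
  a_S2 = 3/8*a_S0 + 1/16*a_S1 + 7/16*a_S2 + 1/16*a_S3 + 1/16*a_S4
  a_S3 = 0*a_S0 + 1/2*a_S1 + 1/4*a_S2 + 1/16*a_S3 + 3/16*a_S4

Substituting a_S0 = 1 and a_S4 = 0, rearrange to (I - Q) a = r where r[i] = P(i -> S0):
  [1, -3/8, -1/8] . (a_S1, a_S2, a_S3) = 1/16
  [-1/16, 9/16, -1/16] . (a_S1, a_S2, a_S3) = 3/8
  [-1/2, -1/4, 15/16] . (a_S1, a_S2, a_S3) = 0

Solving yields:
  a_S1 = 719/1806
  a_S2 = 1367/1806
  a_S3 = 374/903

Starting state is S1, so the absorption probability is a_S1 = 719/1806.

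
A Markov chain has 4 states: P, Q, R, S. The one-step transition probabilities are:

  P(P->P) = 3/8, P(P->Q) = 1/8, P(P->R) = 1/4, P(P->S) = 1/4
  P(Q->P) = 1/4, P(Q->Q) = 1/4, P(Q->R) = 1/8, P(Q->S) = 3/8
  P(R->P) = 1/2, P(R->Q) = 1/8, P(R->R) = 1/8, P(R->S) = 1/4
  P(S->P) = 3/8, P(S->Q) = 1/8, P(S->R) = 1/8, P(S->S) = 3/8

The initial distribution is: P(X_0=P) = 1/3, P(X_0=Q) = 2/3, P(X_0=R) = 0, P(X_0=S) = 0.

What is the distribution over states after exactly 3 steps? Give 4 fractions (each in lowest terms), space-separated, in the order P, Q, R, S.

Answer: 289/768 221/1536 263/1536 79/256

Derivation:
Propagating the distribution step by step (d_{t+1} = d_t * P):
d_0 = (P=1/3, Q=2/3, R=0, S=0)
  d_1[P] = 1/3*3/8 + 2/3*1/4 + 0*1/2 + 0*3/8 = 7/24
  d_1[Q] = 1/3*1/8 + 2/3*1/4 + 0*1/8 + 0*1/8 = 5/24
  d_1[R] = 1/3*1/4 + 2/3*1/8 + 0*1/8 + 0*1/8 = 1/6
  d_1[S] = 1/3*1/4 + 2/3*3/8 + 0*1/4 + 0*3/8 = 1/3
d_1 = (P=7/24, Q=5/24, R=1/6, S=1/3)
  d_2[P] = 7/24*3/8 + 5/24*1/4 + 1/6*1/2 + 1/3*3/8 = 71/192
  d_2[Q] = 7/24*1/8 + 5/24*1/4 + 1/6*1/8 + 1/3*1/8 = 29/192
  d_2[R] = 7/24*1/4 + 5/24*1/8 + 1/6*1/8 + 1/3*1/8 = 31/192
  d_2[S] = 7/24*1/4 + 5/24*3/8 + 1/6*1/4 + 1/3*3/8 = 61/192
d_2 = (P=71/192, Q=29/192, R=31/192, S=61/192)
  d_3[P] = 71/192*3/8 + 29/192*1/4 + 31/192*1/2 + 61/192*3/8 = 289/768
  d_3[Q] = 71/192*1/8 + 29/192*1/4 + 31/192*1/8 + 61/192*1/8 = 221/1536
  d_3[R] = 71/192*1/4 + 29/192*1/8 + 31/192*1/8 + 61/192*1/8 = 263/1536
  d_3[S] = 71/192*1/4 + 29/192*3/8 + 31/192*1/4 + 61/192*3/8 = 79/256
d_3 = (P=289/768, Q=221/1536, R=263/1536, S=79/256)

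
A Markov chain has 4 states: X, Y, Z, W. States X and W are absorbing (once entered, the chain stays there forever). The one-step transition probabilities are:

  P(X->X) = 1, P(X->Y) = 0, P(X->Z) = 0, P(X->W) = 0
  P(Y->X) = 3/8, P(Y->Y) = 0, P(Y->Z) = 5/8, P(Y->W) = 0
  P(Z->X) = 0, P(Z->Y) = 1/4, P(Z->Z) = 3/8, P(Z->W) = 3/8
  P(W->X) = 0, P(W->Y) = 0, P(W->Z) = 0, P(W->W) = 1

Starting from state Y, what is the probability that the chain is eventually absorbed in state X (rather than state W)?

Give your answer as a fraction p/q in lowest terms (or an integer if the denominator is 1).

Answer: 1/2

Derivation:
Let a_i = P(absorbed in X | start in state i).
Boundary conditions: a_X = 1, a_W = 0.
For each transient state i, a_i = sum_j P(i->j) * a_j:
  a_Y = 3/8*a_X + 0*a_Y + 5/8*a_Z + 0*a_W
  a_Z = 0*a_X + 1/4*a_Y + 3/8*a_Z + 3/8*a_W

Substituting a_X = 1 and a_W = 0, rearrange to (I - Q) a = r where r[i] = P(i -> X):
  [1, -5/8] . (a_Y, a_Z) = 3/8
  [-1/4, 5/8] . (a_Y, a_Z) = 0

Solving yields:
  a_Y = 1/2
  a_Z = 1/5

Starting state is Y, so the absorption probability is a_Y = 1/2.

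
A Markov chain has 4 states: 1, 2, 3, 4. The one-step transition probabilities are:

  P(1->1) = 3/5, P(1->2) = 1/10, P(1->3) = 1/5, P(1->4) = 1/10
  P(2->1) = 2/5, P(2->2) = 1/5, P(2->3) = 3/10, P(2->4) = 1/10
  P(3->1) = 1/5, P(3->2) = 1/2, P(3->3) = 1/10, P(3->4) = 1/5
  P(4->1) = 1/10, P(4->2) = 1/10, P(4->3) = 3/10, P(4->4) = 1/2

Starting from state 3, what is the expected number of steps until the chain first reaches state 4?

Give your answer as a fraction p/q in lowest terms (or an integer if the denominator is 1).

Let h_i = expected steps to first reach 4 from state i.
Boundary: h_4 = 0.
First-step equations for the other states:
  h_1 = 1 + 3/5*h_1 + 1/10*h_2 + 1/5*h_3 + 1/10*h_4
  h_2 = 1 + 2/5*h_1 + 1/5*h_2 + 3/10*h_3 + 1/10*h_4
  h_3 = 1 + 1/5*h_1 + 1/2*h_2 + 1/10*h_3 + 1/5*h_4

Substituting h_4 = 0 and rearranging gives the linear system (I - Q) h = 1:
  [2/5, -1/10, -1/5] . (h_1, h_2, h_3) = 1
  [-2/5, 4/5, -3/10] . (h_1, h_2, h_3) = 1
  [-1/5, -1/2, 9/10] . (h_1, h_2, h_3) = 1

Solving yields:
  h_1 = 25/3
  h_2 = 470/57
  h_3 = 430/57

Starting state is 3, so the expected hitting time is h_3 = 430/57.

Answer: 430/57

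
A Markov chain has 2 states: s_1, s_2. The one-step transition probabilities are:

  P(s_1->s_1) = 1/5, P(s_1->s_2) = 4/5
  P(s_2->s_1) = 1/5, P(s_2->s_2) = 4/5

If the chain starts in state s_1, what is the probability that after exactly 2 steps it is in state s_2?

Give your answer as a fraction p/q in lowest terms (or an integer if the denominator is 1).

Computing P^2 by repeated multiplication:
P^1 =
  s_1: [1/5, 4/5]
  s_2: [1/5, 4/5]
P^2 =
  s_1: [1/5, 4/5]
  s_2: [1/5, 4/5]

(P^2)[s_1 -> s_2] = 4/5

Answer: 4/5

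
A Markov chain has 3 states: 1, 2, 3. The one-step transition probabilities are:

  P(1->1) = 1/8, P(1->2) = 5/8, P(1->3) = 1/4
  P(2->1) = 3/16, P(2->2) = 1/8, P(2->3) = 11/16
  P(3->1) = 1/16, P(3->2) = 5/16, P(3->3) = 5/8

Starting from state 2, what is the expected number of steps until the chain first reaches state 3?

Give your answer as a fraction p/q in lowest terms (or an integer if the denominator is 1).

Answer: 136/83

Derivation:
Let h_i = expected steps to first reach 3 from state i.
Boundary: h_3 = 0.
First-step equations for the other states:
  h_1 = 1 + 1/8*h_1 + 5/8*h_2 + 1/4*h_3
  h_2 = 1 + 3/16*h_1 + 1/8*h_2 + 11/16*h_3

Substituting h_3 = 0 and rearranging gives the linear system (I - Q) h = 1:
  [7/8, -5/8] . (h_1, h_2) = 1
  [-3/16, 7/8] . (h_1, h_2) = 1

Solving yields:
  h_1 = 192/83
  h_2 = 136/83

Starting state is 2, so the expected hitting time is h_2 = 136/83.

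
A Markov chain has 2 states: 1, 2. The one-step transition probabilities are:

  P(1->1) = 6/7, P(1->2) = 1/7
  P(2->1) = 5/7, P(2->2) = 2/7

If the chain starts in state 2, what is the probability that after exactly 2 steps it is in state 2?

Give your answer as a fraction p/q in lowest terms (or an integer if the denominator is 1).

Answer: 9/49

Derivation:
Computing P^2 by repeated multiplication:
P^1 =
  1: [6/7, 1/7]
  2: [5/7, 2/7]
P^2 =
  1: [41/49, 8/49]
  2: [40/49, 9/49]

(P^2)[2 -> 2] = 9/49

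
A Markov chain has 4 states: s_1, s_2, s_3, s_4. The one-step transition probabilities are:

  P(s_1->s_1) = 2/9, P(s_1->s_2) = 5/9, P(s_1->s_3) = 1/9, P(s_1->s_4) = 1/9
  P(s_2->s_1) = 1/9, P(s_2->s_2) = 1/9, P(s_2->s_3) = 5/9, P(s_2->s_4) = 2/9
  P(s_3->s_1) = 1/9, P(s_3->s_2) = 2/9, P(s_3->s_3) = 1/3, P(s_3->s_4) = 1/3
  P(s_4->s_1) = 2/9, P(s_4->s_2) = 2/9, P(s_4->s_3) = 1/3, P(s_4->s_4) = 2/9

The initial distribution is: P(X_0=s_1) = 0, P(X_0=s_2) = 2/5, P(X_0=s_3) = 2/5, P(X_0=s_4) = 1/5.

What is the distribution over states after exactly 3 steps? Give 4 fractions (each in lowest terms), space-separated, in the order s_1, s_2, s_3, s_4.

Propagating the distribution step by step (d_{t+1} = d_t * P):
d_0 = (s_1=0, s_2=2/5, s_3=2/5, s_4=1/5)
  d_1[s_1] = 0*2/9 + 2/5*1/9 + 2/5*1/9 + 1/5*2/9 = 2/15
  d_1[s_2] = 0*5/9 + 2/5*1/9 + 2/5*2/9 + 1/5*2/9 = 8/45
  d_1[s_3] = 0*1/9 + 2/5*5/9 + 2/5*1/3 + 1/5*1/3 = 19/45
  d_1[s_4] = 0*1/9 + 2/5*2/9 + 2/5*1/3 + 1/5*2/9 = 4/15
d_1 = (s_1=2/15, s_2=8/45, s_3=19/45, s_4=4/15)
  d_2[s_1] = 2/15*2/9 + 8/45*1/9 + 19/45*1/9 + 4/15*2/9 = 7/45
  d_2[s_2] = 2/15*5/9 + 8/45*1/9 + 19/45*2/9 + 4/15*2/9 = 20/81
  d_2[s_3] = 2/15*1/9 + 8/45*5/9 + 19/45*1/3 + 4/15*1/3 = 139/405
  d_2[s_4] = 2/15*1/9 + 8/45*2/9 + 19/45*1/3 + 4/15*2/9 = 103/405
d_2 = (s_1=7/45, s_2=20/81, s_3=139/405, s_4=103/405)
  d_3[s_1] = 7/45*2/9 + 20/81*1/9 + 139/405*1/9 + 103/405*2/9 = 571/3645
  d_3[s_2] = 7/45*5/9 + 20/81*1/9 + 139/405*2/9 + 103/405*2/9 = 899/3645
  d_3[s_3] = 7/45*1/9 + 20/81*5/9 + 139/405*1/3 + 103/405*1/3 = 1289/3645
  d_3[s_4] = 7/45*1/9 + 20/81*2/9 + 139/405*1/3 + 103/405*2/9 = 886/3645
d_3 = (s_1=571/3645, s_2=899/3645, s_3=1289/3645, s_4=886/3645)

Answer: 571/3645 899/3645 1289/3645 886/3645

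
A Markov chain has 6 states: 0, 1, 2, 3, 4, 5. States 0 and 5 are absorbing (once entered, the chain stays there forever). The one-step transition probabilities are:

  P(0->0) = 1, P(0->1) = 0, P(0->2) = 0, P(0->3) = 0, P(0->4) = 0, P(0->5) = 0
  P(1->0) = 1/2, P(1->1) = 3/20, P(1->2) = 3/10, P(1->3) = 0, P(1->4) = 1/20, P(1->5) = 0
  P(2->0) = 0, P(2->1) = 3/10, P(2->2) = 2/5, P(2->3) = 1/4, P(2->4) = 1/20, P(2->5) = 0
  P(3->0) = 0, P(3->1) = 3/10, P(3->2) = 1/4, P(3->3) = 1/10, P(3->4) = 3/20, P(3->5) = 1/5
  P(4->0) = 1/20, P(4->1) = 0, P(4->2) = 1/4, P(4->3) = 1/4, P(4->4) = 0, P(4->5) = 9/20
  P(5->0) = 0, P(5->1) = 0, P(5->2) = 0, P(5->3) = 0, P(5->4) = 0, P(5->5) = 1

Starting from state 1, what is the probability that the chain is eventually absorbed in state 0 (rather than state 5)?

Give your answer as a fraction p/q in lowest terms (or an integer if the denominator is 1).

Answer: 34889/41250

Derivation:
Let a_i = P(absorbed in 0 | start in state i).
Boundary conditions: a_0 = 1, a_5 = 0.
For each transient state i, a_i = sum_j P(i->j) * a_j:
  a_1 = 1/2*a_0 + 3/20*a_1 + 3/10*a_2 + 0*a_3 + 1/20*a_4 + 0*a_5
  a_2 = 0*a_0 + 3/10*a_1 + 2/5*a_2 + 1/4*a_3 + 1/20*a_4 + 0*a_5
  a_3 = 0*a_0 + 3/10*a_1 + 1/4*a_2 + 1/10*a_3 + 3/20*a_4 + 1/5*a_5
  a_4 = 1/20*a_0 + 0*a_1 + 1/4*a_2 + 1/4*a_3 + 0*a_4 + 9/20*a_5

Substituting a_0 = 1 and a_5 = 0, rearrange to (I - Q) a = r where r[i] = P(i -> 0):
  [17/20, -3/10, 0, -1/20] . (a_1, a_2, a_3, a_4) = 1/2
  [-3/10, 3/5, -1/4, -1/20] . (a_1, a_2, a_3, a_4) = 0
  [-3/10, -1/4, 9/10, -3/20] . (a_1, a_2, a_3, a_4) = 0
  [0, -1/4, -1/4, 1] . (a_1, a_2, a_3, a_4) = 1/20

Solving yields:
  a_1 = 34889/41250
  a_2 = 9233/13750
  a_3 = 21727/41250
  a_4 = 14419/41250

Starting state is 1, so the absorption probability is a_1 = 34889/41250.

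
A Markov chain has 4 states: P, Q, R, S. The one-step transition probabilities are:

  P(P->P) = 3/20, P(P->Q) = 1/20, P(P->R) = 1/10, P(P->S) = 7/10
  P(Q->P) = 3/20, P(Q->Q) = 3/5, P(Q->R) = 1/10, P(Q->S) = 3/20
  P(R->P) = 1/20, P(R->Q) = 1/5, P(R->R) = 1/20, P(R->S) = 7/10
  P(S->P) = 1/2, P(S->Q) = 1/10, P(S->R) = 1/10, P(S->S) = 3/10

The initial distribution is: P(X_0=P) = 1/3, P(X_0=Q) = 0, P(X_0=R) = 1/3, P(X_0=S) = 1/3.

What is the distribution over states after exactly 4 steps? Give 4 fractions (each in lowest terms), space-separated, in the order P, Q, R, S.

Propagating the distribution step by step (d_{t+1} = d_t * P):
d_0 = (P=1/3, Q=0, R=1/3, S=1/3)
  d_1[P] = 1/3*3/20 + 0*3/20 + 1/3*1/20 + 1/3*1/2 = 7/30
  d_1[Q] = 1/3*1/20 + 0*3/5 + 1/3*1/5 + 1/3*1/10 = 7/60
  d_1[R] = 1/3*1/10 + 0*1/10 + 1/3*1/20 + 1/3*1/10 = 1/12
  d_1[S] = 1/3*7/10 + 0*3/20 + 1/3*7/10 + 1/3*3/10 = 17/30
d_1 = (P=7/30, Q=7/60, R=1/12, S=17/30)
  d_2[P] = 7/30*3/20 + 7/60*3/20 + 1/12*1/20 + 17/30*1/2 = 17/50
  d_2[Q] = 7/30*1/20 + 7/60*3/5 + 1/12*1/5 + 17/30*1/10 = 31/200
  d_2[R] = 7/30*1/10 + 7/60*1/10 + 1/12*1/20 + 17/30*1/10 = 23/240
  d_2[S] = 7/30*7/10 + 7/60*3/20 + 1/12*7/10 + 17/30*3/10 = 491/1200
d_2 = (P=17/50, Q=31/200, R=23/240, S=491/1200)
  d_3[P] = 17/50*3/20 + 31/200*3/20 + 23/240*1/20 + 491/1200*1/2 = 2269/8000
  d_3[Q] = 17/50*1/20 + 31/200*3/5 + 23/240*1/5 + 491/1200*1/10 = 2041/12000
  d_3[R] = 17/50*1/10 + 31/200*1/10 + 23/240*1/20 + 491/1200*1/10 = 457/4800
  d_3[S] = 17/50*7/10 + 31/200*3/20 + 23/240*7/10 + 491/1200*3/10 = 5413/12000
d_3 = (P=2269/8000, Q=2041/12000, R=457/4800, S=5413/12000)
  d_4[P] = 2269/8000*3/20 + 2041/12000*3/20 + 457/4800*1/20 + 5413/12000*1/2 = 35803/120000
  d_4[Q] = 2269/8000*1/20 + 2041/12000*3/5 + 457/4800*1/5 + 5413/12000*1/10 = 28861/160000
  d_4[R] = 2269/8000*1/10 + 2041/12000*1/10 + 457/4800*1/20 + 5413/12000*1/10 = 9143/96000
  d_4[S] = 2269/8000*7/10 + 2041/12000*3/20 + 457/4800*7/10 + 5413/12000*3/10 = 20449/48000
d_4 = (P=35803/120000, Q=28861/160000, R=9143/96000, S=20449/48000)

Answer: 35803/120000 28861/160000 9143/96000 20449/48000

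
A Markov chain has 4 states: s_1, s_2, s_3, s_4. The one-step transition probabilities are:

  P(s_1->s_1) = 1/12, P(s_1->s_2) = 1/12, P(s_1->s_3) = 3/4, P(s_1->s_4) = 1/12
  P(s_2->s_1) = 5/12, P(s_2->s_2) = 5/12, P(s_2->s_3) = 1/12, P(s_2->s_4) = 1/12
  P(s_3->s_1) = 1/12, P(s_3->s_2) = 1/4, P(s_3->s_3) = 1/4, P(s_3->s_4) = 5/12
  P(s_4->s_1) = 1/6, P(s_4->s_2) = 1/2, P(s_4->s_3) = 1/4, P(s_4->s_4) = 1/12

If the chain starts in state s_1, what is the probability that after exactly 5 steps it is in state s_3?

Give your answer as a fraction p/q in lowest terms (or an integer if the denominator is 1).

Answer: 2375/7776

Derivation:
Computing P^5 by repeated multiplication:
P^1 =
  s_1: [1/12, 1/12, 3/4, 1/12]
  s_2: [5/12, 5/12, 1/12, 1/12]
  s_3: [1/12, 1/4, 1/4, 5/12]
  s_4: [1/6, 1/2, 1/4, 1/12]
P^2 =
  s_1: [17/144, 13/48, 5/18, 1/3]
  s_2: [11/48, 13/48, 7/18, 1/9]
  s_3: [29/144, 55/144, 1/4, 1/6]
  s_4: [37/144, 47/144, 1/4, 1/6]
P^3 =
  s_1: [29/144, 155/432, 19/72, 19/108]
  s_2: [79/432, 41/144, 23/72, 23/108]
  s_3: [97/432, 139/432, 31/108, 1/6]
  s_4: [89/432, 131/432, 35/108, 1/6]
P^4 =
  s_1: [47/216, 415/1296, 377/1296, 37/216]
  s_2: [127/648, 415/1296, 127/432, 41/216]
  s_3: [265/1296, 133/432, 25/81, 29/162]
  s_4: [257/1296, 133/432, 49/162, 31/162]
P^5 =
  s_1: [1589/7776, 1205/3888, 2375/7776, 701/3888]
  s_2: [1601/7776, 1237/3888, 2291/7776, 235/1296]
  s_3: [781/3888, 1213/3888, 65/216, 181/972]
  s_4: [785/3888, 1229/3888, 193/648, 179/972]

(P^5)[s_1 -> s_3] = 2375/7776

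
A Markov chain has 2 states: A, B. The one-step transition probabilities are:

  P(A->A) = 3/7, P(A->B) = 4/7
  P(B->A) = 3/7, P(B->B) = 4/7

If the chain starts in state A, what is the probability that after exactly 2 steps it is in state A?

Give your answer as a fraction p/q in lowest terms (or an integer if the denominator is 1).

Computing P^2 by repeated multiplication:
P^1 =
  A: [3/7, 4/7]
  B: [3/7, 4/7]
P^2 =
  A: [3/7, 4/7]
  B: [3/7, 4/7]

(P^2)[A -> A] = 3/7

Answer: 3/7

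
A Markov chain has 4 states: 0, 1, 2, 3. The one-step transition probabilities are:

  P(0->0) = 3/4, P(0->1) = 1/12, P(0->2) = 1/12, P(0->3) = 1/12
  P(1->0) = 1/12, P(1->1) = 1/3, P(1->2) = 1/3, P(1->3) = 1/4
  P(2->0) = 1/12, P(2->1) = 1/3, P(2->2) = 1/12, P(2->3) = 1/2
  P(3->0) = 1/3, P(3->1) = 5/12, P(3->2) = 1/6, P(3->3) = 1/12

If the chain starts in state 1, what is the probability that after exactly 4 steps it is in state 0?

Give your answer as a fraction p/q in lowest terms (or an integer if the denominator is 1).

Computing P^4 by repeated multiplication:
P^1 =
  0: [3/4, 1/12, 1/12, 1/12]
  1: [1/12, 1/3, 1/3, 1/4]
  2: [1/12, 1/3, 1/12, 1/2]
  3: [1/3, 5/12, 1/6, 1/12]
P^2 =
  0: [29/48, 11/72, 1/9, 19/144]
  1: [29/144, 1/3, 3/16, 5/18]
  2: [19/72, 17/48, 5/24, 25/144]
  3: [47/144, 37/144, 7/36, 2/9]
P^3 =
  0: [299/576, 167/864, 229/1728, 67/432]
  1: [31/108, 529/1728, 41/216, 125/576]
  2: [523/1728, 487/1728, 161/864, 11/48]
  3: [77/216, 467/1728, 287/1728, 179/864]
P^4 =
  0: [809/1728, 4489/20736, 1499/10368, 3541/20736]
  1: [6821/20736, 1933/6912, 205/1152, 2213/10368]
  2: [1775/5184, 1913/6912, 1195/6912, 539/2592]
  3: [3865/10368, 2711/10368, 3487/20736, 4097/20736]

(P^4)[1 -> 0] = 6821/20736

Answer: 6821/20736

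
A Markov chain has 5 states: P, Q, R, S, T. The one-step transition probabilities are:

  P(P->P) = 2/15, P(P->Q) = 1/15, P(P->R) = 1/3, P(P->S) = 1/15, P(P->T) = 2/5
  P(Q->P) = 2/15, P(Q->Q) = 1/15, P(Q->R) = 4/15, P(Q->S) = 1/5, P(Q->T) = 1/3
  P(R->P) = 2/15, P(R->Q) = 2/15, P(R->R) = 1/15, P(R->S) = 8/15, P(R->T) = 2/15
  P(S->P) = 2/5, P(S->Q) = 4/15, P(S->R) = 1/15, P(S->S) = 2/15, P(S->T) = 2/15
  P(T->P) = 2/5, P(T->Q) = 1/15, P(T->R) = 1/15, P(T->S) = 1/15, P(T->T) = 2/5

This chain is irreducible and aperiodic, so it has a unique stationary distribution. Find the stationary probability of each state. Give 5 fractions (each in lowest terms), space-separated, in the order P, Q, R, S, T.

Answer: 15550/59969 946/8567 9469/59969 9964/59969 18364/59969

Derivation:
The stationary distribution satisfies pi = pi * P, i.e.:
  pi_P = 2/15*pi_P + 2/15*pi_Q + 2/15*pi_R + 2/5*pi_S + 2/5*pi_T
  pi_Q = 1/15*pi_P + 1/15*pi_Q + 2/15*pi_R + 4/15*pi_S + 1/15*pi_T
  pi_R = 1/3*pi_P + 4/15*pi_Q + 1/15*pi_R + 1/15*pi_S + 1/15*pi_T
  pi_S = 1/15*pi_P + 1/5*pi_Q + 8/15*pi_R + 2/15*pi_S + 1/15*pi_T
  pi_T = 2/5*pi_P + 1/3*pi_Q + 2/15*pi_R + 2/15*pi_S + 2/5*pi_T
with normalization: pi_P + pi_Q + pi_R + pi_S + pi_T = 1.

Using the first 4 balance equations plus normalization, the linear system A*pi = b is:
  [-13/15, 2/15, 2/15, 2/5, 2/5] . pi = 0
  [1/15, -14/15, 2/15, 4/15, 1/15] . pi = 0
  [1/3, 4/15, -14/15, 1/15, 1/15] . pi = 0
  [1/15, 1/5, 8/15, -13/15, 1/15] . pi = 0
  [1, 1, 1, 1, 1] . pi = 1

Solving yields:
  pi_P = 15550/59969
  pi_Q = 946/8567
  pi_R = 9469/59969
  pi_S = 9964/59969
  pi_T = 18364/59969

Verification (pi * P):
  15550/59969*2/15 + 946/8567*2/15 + 9469/59969*2/15 + 9964/59969*2/5 + 18364/59969*2/5 = 15550/59969 = pi_P  (ok)
  15550/59969*1/15 + 946/8567*1/15 + 9469/59969*2/15 + 9964/59969*4/15 + 18364/59969*1/15 = 946/8567 = pi_Q  (ok)
  15550/59969*1/3 + 946/8567*4/15 + 9469/59969*1/15 + 9964/59969*1/15 + 18364/59969*1/15 = 9469/59969 = pi_R  (ok)
  15550/59969*1/15 + 946/8567*1/5 + 9469/59969*8/15 + 9964/59969*2/15 + 18364/59969*1/15 = 9964/59969 = pi_S  (ok)
  15550/59969*2/5 + 946/8567*1/3 + 9469/59969*2/15 + 9964/59969*2/15 + 18364/59969*2/5 = 18364/59969 = pi_T  (ok)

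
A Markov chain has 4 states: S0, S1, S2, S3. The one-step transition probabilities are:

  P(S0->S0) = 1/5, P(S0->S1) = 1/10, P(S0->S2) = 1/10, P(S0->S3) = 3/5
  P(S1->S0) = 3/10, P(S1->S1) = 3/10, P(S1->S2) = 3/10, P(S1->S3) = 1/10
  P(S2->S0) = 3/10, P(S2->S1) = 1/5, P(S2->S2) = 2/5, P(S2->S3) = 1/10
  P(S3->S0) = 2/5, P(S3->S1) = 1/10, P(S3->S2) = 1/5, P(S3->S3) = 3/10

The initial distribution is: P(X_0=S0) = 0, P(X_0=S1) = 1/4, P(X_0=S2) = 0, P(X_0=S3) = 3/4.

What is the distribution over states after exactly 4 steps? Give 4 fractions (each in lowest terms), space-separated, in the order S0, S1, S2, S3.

Answer: 481/1600 3073/20000 9239/40000 1259/4000

Derivation:
Propagating the distribution step by step (d_{t+1} = d_t * P):
d_0 = (S0=0, S1=1/4, S2=0, S3=3/4)
  d_1[S0] = 0*1/5 + 1/4*3/10 + 0*3/10 + 3/4*2/5 = 3/8
  d_1[S1] = 0*1/10 + 1/4*3/10 + 0*1/5 + 3/4*1/10 = 3/20
  d_1[S2] = 0*1/10 + 1/4*3/10 + 0*2/5 + 3/4*1/5 = 9/40
  d_1[S3] = 0*3/5 + 1/4*1/10 + 0*1/10 + 3/4*3/10 = 1/4
d_1 = (S0=3/8, S1=3/20, S2=9/40, S3=1/4)
  d_2[S0] = 3/8*1/5 + 3/20*3/10 + 9/40*3/10 + 1/4*2/5 = 23/80
  d_2[S1] = 3/8*1/10 + 3/20*3/10 + 9/40*1/5 + 1/4*1/10 = 61/400
  d_2[S2] = 3/8*1/10 + 3/20*3/10 + 9/40*2/5 + 1/4*1/5 = 89/400
  d_2[S3] = 3/8*3/5 + 3/20*1/10 + 9/40*1/10 + 1/4*3/10 = 27/80
d_2 = (S0=23/80, S1=61/400, S2=89/400, S3=27/80)
  d_3[S0] = 23/80*1/5 + 61/400*3/10 + 89/400*3/10 + 27/80*2/5 = 61/200
  d_3[S1] = 23/80*1/10 + 61/400*3/10 + 89/400*1/5 + 27/80*1/10 = 611/4000
  d_3[S2] = 23/80*1/10 + 61/400*3/10 + 89/400*2/5 + 27/80*1/5 = 231/1000
  d_3[S3] = 23/80*3/5 + 61/400*1/10 + 89/400*1/10 + 27/80*3/10 = 249/800
d_3 = (S0=61/200, S1=611/4000, S2=231/1000, S3=249/800)
  d_4[S0] = 61/200*1/5 + 611/4000*3/10 + 231/1000*3/10 + 249/800*2/5 = 481/1600
  d_4[S1] = 61/200*1/10 + 611/4000*3/10 + 231/1000*1/5 + 249/800*1/10 = 3073/20000
  d_4[S2] = 61/200*1/10 + 611/4000*3/10 + 231/1000*2/5 + 249/800*1/5 = 9239/40000
  d_4[S3] = 61/200*3/5 + 611/4000*1/10 + 231/1000*1/10 + 249/800*3/10 = 1259/4000
d_4 = (S0=481/1600, S1=3073/20000, S2=9239/40000, S3=1259/4000)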